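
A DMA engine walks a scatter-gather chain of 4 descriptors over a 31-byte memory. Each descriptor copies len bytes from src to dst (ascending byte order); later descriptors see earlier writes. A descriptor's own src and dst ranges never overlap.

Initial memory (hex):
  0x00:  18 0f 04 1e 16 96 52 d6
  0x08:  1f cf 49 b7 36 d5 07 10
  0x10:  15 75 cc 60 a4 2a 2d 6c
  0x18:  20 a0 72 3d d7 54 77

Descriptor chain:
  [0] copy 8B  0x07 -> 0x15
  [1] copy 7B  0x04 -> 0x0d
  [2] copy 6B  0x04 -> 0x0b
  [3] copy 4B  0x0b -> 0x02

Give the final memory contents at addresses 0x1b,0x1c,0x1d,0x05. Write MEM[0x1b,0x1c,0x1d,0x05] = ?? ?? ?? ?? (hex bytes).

[0] 0x07->0x15 len=8 : d6 1f cf 49 b7 36 d5 07
[1] 0x04->0x0d len=7 : 16 96 52 d6 1f cf 49
[2] 0x04->0x0b len=6 : 16 96 52 d6 1f cf
[3] 0x0b->0x02 len=4 : 16 96 52 d6
query mem[0x1b]=0xd5, mem[0x1c]=0x07, mem[0x1d]=0x54, mem[0x05]=0xd6

MEM[0x1b,0x1c,0x1d,0x05] = d5 07 54 d6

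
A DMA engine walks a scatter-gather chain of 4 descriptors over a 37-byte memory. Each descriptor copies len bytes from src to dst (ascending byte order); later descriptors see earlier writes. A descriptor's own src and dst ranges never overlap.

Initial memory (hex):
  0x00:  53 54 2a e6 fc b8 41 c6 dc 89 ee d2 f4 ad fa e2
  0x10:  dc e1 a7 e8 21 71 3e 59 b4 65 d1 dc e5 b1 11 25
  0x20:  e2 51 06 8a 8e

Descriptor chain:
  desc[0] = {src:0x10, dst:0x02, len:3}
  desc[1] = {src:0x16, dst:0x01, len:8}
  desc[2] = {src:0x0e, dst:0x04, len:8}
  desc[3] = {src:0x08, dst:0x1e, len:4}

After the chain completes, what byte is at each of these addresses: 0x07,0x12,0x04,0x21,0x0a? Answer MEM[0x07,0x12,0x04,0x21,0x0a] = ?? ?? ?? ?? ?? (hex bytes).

MEM[0x07,0x12,0x04,0x21,0x0a] = e1 a7 fa 71 21

[0] 0x10->0x02 len=3 : dc e1 a7
[1] 0x16->0x01 len=8 : 3e 59 b4 65 d1 dc e5 b1
[2] 0x0e->0x04 len=8 : fa e2 dc e1 a7 e8 21 71
[3] 0x08->0x1e len=4 : a7 e8 21 71
query mem[0x07]=0xe1, mem[0x12]=0xa7, mem[0x04]=0xfa, mem[0x21]=0x71, mem[0x0a]=0x21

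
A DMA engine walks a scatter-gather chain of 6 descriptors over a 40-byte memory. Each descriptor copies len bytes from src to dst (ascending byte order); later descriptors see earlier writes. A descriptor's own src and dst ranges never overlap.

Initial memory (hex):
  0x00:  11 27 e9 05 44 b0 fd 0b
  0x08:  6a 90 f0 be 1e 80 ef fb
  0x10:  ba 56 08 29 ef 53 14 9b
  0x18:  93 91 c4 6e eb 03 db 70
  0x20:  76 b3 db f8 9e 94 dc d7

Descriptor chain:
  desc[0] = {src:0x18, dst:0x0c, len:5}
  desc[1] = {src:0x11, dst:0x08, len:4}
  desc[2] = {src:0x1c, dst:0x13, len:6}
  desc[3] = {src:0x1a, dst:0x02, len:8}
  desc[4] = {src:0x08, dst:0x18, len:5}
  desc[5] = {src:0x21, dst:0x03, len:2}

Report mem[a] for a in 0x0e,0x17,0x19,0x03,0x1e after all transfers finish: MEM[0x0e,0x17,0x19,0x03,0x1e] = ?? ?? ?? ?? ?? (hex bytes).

MEM[0x0e,0x17,0x19,0x03,0x1e] = c4 76 b3 b3 db

[0] 0x18->0x0c len=5 : 93 91 c4 6e eb
[1] 0x11->0x08 len=4 : 56 08 29 ef
[2] 0x1c->0x13 len=6 : eb 03 db 70 76 b3
[3] 0x1a->0x02 len=8 : c4 6e eb 03 db 70 76 b3
[4] 0x08->0x18 len=5 : 76 b3 29 ef 93
[5] 0x21->0x03 len=2 : b3 db
query mem[0x0e]=0xc4, mem[0x17]=0x76, mem[0x19]=0xb3, mem[0x03]=0xb3, mem[0x1e]=0xdb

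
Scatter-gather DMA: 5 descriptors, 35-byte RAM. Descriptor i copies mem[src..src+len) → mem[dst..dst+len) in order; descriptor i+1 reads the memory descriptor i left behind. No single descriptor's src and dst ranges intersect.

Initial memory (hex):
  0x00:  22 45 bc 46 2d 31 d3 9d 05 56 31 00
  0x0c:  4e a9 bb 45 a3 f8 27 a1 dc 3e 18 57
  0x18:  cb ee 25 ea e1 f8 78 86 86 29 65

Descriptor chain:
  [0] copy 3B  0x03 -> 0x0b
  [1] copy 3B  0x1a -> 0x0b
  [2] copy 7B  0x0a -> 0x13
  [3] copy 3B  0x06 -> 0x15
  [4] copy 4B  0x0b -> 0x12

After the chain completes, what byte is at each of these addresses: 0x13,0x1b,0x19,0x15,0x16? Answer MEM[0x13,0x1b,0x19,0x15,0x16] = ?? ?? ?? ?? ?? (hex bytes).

MEM[0x13,0x1b,0x19,0x15,0x16] = ea ea a3 bb 9d

  after D0: wrote 3B at 0x0b = 462d31
  after D1: wrote 3B at 0x0b = 25eae1
  after D2: wrote 7B at 0x13 = 3125eae1bb45a3
  after D3: wrote 3B at 0x15 = d39d05
  after D4: wrote 4B at 0x12 = 25eae1bb
query mem[0x13]=0xea, mem[0x1b]=0xea, mem[0x19]=0xa3, mem[0x15]=0xbb, mem[0x16]=0x9d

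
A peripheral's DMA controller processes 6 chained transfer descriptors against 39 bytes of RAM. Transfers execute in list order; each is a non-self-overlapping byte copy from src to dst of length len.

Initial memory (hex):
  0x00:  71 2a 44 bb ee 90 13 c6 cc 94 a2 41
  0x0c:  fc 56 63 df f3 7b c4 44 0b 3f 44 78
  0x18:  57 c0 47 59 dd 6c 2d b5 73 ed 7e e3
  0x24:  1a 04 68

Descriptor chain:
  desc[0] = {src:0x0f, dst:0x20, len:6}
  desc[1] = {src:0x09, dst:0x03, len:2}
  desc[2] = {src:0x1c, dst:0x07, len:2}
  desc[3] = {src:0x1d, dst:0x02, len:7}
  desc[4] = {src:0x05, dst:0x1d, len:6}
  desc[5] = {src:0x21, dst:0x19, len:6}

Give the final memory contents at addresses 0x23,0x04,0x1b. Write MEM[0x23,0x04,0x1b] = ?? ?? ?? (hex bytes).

  after D0: wrote 6B at 0x20 = dff37bc4440b
  after D1: wrote 2B at 0x03 = 94a2
  after D2: wrote 2B at 0x07 = dd6c
  after D3: wrote 7B at 0x02 = 6c2db5dff37bc4
  after D4: wrote 6B at 0x1d = dff37bc494a2
  after D5: wrote 6B at 0x19 = 94a2c4440b68
query mem[0x23]=0xc4, mem[0x04]=0xb5, mem[0x1b]=0xc4

MEM[0x23,0x04,0x1b] = c4 b5 c4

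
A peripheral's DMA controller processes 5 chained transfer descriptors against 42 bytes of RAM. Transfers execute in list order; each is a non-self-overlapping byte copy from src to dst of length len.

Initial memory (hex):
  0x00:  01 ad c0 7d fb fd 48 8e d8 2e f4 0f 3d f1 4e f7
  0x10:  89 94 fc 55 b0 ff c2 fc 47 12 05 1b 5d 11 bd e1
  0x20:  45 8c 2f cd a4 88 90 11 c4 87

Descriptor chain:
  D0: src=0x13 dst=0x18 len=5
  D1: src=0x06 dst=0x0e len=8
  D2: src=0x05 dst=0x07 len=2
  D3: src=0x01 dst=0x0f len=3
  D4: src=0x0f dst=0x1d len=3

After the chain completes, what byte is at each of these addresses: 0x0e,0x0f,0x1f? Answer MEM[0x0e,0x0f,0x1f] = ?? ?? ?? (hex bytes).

MEM[0x0e,0x0f,0x1f] = 48 ad 7d

D0: mem[0x18..0x1c] <- [55 b0 ff c2 fc]
D1: mem[0x0e..0x15] <- [48 8e d8 2e f4 0f 3d f1]
D2: mem[0x07..0x08] <- [fd 48]
D3: mem[0x0f..0x11] <- [ad c0 7d]
D4: mem[0x1d..0x1f] <- [ad c0 7d]
query mem[0x0e]=0x48, mem[0x0f]=0xad, mem[0x1f]=0x7d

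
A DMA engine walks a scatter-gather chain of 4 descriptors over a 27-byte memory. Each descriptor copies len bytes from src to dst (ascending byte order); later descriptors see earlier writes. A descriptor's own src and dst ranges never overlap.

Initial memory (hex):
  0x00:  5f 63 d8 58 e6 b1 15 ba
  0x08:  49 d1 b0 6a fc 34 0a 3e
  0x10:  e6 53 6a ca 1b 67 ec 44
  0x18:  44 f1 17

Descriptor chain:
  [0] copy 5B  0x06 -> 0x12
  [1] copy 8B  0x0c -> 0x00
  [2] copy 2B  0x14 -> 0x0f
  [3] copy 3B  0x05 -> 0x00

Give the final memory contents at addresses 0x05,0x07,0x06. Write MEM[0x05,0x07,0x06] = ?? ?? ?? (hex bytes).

MEM[0x05,0x07,0x06] = 53 ba 15

D0: mem[0x12..0x16] <- [15 ba 49 d1 b0]
D1: mem[0x00..0x07] <- [fc 34 0a 3e e6 53 15 ba]
D2: mem[0x0f..0x10] <- [49 d1]
D3: mem[0x00..0x02] <- [53 15 ba]
query mem[0x05]=0x53, mem[0x07]=0xba, mem[0x06]=0x15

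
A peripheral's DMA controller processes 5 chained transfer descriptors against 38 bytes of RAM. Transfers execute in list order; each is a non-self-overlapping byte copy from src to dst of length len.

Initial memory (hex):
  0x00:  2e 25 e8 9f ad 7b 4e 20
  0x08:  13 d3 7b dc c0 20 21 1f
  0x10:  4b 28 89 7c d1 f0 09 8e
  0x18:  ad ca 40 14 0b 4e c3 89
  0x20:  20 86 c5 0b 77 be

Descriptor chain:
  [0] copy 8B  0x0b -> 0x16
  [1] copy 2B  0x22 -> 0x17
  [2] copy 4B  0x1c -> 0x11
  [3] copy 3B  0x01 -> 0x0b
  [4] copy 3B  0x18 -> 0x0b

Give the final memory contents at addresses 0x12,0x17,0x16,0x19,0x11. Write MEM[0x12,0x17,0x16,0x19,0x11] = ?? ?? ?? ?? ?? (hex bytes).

D0: mem[0x16..0x1d] <- [dc c0 20 21 1f 4b 28 89]
D1: mem[0x17..0x18] <- [c5 0b]
D2: mem[0x11..0x14] <- [28 89 c3 89]
D3: mem[0x0b..0x0d] <- [25 e8 9f]
D4: mem[0x0b..0x0d] <- [0b 21 1f]
query mem[0x12]=0x89, mem[0x17]=0xc5, mem[0x16]=0xdc, mem[0x19]=0x21, mem[0x11]=0x28

MEM[0x12,0x17,0x16,0x19,0x11] = 89 c5 dc 21 28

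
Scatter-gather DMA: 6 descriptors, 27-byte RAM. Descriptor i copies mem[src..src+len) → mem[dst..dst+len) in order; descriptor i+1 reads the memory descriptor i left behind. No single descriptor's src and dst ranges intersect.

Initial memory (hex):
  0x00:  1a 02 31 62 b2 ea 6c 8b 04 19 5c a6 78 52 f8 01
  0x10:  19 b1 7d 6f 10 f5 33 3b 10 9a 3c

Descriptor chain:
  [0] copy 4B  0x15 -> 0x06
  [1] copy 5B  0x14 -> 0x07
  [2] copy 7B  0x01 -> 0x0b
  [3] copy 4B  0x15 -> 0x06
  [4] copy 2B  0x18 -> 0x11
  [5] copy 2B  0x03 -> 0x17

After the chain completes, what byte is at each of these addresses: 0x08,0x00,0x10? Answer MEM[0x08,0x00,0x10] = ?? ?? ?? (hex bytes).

MEM[0x08,0x00,0x10] = 3b 1a f5

[0] 0x15->0x06 len=4 : f5 33 3b 10
[1] 0x14->0x07 len=5 : 10 f5 33 3b 10
[2] 0x01->0x0b len=7 : 02 31 62 b2 ea f5 10
[3] 0x15->0x06 len=4 : f5 33 3b 10
[4] 0x18->0x11 len=2 : 10 9a
[5] 0x03->0x17 len=2 : 62 b2
query mem[0x08]=0x3b, mem[0x00]=0x1a, mem[0x10]=0xf5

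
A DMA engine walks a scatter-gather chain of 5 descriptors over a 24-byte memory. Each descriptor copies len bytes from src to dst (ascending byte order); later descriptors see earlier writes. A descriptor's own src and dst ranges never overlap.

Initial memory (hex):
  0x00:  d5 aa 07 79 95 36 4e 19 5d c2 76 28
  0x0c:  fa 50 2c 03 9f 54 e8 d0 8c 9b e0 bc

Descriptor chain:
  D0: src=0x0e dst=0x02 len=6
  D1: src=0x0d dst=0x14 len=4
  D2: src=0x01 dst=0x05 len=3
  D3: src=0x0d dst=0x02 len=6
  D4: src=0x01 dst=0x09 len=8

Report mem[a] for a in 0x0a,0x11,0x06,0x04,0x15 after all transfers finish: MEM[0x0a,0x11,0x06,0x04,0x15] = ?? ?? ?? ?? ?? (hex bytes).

#0 dst[0x02+6] := {0x2c,0x03,0x9f,0x54,0xe8,0xd0}
#1 dst[0x14+4] := {0x50,0x2c,0x03,0x9f}
#2 dst[0x05+3] := {0xaa,0x2c,0x03}
#3 dst[0x02+6] := {0x50,0x2c,0x03,0x9f,0x54,0xe8}
#4 dst[0x09+8] := {0xaa,0x50,0x2c,0x03,0x9f,0x54,0xe8,0x5d}
query mem[0x0a]=0x50, mem[0x11]=0x54, mem[0x06]=0x54, mem[0x04]=0x03, mem[0x15]=0x2c

MEM[0x0a,0x11,0x06,0x04,0x15] = 50 54 54 03 2c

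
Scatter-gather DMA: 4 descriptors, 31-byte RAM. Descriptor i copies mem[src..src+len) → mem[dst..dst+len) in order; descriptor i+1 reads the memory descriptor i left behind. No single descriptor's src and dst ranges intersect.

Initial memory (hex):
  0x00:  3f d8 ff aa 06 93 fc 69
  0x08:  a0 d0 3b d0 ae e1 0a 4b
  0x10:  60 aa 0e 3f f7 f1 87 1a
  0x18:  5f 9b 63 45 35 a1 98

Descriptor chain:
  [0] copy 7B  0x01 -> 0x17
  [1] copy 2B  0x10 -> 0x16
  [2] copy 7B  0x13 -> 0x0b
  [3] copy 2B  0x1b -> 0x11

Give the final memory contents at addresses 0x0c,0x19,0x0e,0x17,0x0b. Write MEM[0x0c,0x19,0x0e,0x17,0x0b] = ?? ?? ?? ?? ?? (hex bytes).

  after D0: wrote 7B at 0x17 = d8ffaa0693fc69
  after D1: wrote 2B at 0x16 = 60aa
  after D2: wrote 7B at 0x0b = 3ff7f160aaffaa
  after D3: wrote 2B at 0x11 = 93fc
query mem[0x0c]=0xf7, mem[0x19]=0xaa, mem[0x0e]=0x60, mem[0x17]=0xaa, mem[0x0b]=0x3f

MEM[0x0c,0x19,0x0e,0x17,0x0b] = f7 aa 60 aa 3f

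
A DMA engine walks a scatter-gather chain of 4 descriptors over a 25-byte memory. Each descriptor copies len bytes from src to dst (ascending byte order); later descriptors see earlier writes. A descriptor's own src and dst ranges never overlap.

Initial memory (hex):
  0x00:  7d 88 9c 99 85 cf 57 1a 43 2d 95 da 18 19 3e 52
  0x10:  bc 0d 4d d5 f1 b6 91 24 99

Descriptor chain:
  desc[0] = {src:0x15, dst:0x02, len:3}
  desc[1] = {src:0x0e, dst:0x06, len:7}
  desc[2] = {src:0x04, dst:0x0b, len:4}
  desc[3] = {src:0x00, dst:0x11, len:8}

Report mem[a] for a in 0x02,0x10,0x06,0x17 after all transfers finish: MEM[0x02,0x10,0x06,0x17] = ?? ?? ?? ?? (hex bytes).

MEM[0x02,0x10,0x06,0x17] = b6 bc 3e 3e

D0: mem[0x02..0x04] <- [b6 91 24]
D1: mem[0x06..0x0c] <- [3e 52 bc 0d 4d d5 f1]
D2: mem[0x0b..0x0e] <- [24 cf 3e 52]
D3: mem[0x11..0x18] <- [7d 88 b6 91 24 cf 3e 52]
query mem[0x02]=0xb6, mem[0x10]=0xbc, mem[0x06]=0x3e, mem[0x17]=0x3e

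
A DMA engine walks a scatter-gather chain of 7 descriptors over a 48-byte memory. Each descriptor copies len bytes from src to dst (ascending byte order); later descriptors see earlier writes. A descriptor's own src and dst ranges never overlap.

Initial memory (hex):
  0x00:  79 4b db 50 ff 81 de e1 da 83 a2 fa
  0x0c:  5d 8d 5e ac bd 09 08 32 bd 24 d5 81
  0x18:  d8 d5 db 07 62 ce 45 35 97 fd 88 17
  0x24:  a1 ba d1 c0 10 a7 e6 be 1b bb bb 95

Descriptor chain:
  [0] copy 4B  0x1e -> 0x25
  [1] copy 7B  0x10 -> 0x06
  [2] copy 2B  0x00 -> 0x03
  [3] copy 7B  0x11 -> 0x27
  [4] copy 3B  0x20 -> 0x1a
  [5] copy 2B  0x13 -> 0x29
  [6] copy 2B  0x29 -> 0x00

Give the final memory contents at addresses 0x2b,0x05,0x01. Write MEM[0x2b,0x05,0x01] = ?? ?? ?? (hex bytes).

MEM[0x2b,0x05,0x01] = 24 81 bd

#0 dst[0x25+4] := {0x45,0x35,0x97,0xfd}
#1 dst[0x06+7] := {0xbd,0x09,0x08,0x32,0xbd,0x24,0xd5}
#2 dst[0x03+2] := {0x79,0x4b}
#3 dst[0x27+7] := {0x09,0x08,0x32,0xbd,0x24,0xd5,0x81}
#4 dst[0x1a+3] := {0x97,0xfd,0x88}
#5 dst[0x29+2] := {0x32,0xbd}
#6 dst[0x00+2] := {0x32,0xbd}
query mem[0x2b]=0x24, mem[0x05]=0x81, mem[0x01]=0xbd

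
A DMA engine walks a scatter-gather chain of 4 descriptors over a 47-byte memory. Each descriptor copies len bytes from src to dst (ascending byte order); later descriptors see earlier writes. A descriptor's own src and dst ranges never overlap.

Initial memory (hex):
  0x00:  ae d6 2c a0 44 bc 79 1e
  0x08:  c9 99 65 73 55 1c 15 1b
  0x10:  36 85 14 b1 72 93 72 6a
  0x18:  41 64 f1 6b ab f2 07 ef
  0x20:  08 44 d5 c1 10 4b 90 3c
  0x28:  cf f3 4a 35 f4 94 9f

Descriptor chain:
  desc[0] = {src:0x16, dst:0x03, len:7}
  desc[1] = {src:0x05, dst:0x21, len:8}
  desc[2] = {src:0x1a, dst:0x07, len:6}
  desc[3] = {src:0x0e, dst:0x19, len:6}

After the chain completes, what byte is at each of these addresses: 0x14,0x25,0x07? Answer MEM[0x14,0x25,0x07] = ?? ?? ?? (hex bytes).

MEM[0x14,0x25,0x07] = 72 ab f1

  after D0: wrote 7B at 0x03 = 726a4164f16bab
  after D1: wrote 8B at 0x21 = 4164f16bab657355
  after D2: wrote 6B at 0x07 = f16babf207ef
  after D3: wrote 6B at 0x19 = 151b368514b1
query mem[0x14]=0x72, mem[0x25]=0xab, mem[0x07]=0xf1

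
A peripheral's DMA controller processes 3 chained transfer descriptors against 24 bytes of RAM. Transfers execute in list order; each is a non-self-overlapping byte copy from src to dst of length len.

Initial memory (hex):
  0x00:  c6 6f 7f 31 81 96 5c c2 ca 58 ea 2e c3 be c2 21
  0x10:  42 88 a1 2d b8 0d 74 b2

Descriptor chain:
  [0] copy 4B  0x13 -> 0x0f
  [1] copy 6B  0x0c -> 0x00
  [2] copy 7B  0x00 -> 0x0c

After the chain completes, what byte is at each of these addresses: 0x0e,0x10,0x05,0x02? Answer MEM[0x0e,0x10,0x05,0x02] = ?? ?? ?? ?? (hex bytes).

D0: mem[0x0f..0x12] <- [2d b8 0d 74]
D1: mem[0x00..0x05] <- [c3 be c2 2d b8 0d]
D2: mem[0x0c..0x12] <- [c3 be c2 2d b8 0d 5c]
query mem[0x0e]=0xc2, mem[0x10]=0xb8, mem[0x05]=0x0d, mem[0x02]=0xc2

MEM[0x0e,0x10,0x05,0x02] = c2 b8 0d c2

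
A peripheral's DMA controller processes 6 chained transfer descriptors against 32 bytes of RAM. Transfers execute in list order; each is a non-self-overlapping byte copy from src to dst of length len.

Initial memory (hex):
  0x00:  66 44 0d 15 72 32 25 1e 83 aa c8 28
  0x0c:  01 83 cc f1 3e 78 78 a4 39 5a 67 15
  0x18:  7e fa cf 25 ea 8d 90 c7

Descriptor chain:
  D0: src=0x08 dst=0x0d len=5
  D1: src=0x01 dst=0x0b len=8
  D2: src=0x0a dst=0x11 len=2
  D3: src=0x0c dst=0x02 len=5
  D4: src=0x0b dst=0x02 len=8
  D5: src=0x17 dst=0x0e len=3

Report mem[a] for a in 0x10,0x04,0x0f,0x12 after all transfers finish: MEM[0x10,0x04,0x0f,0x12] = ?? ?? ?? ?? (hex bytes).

MEM[0x10,0x04,0x0f,0x12] = fa 15 7e 44

[0] 0x08->0x0d len=5 : 83 aa c8 28 01
[1] 0x01->0x0b len=8 : 44 0d 15 72 32 25 1e 83
[2] 0x0a->0x11 len=2 : c8 44
[3] 0x0c->0x02 len=5 : 0d 15 72 32 25
[4] 0x0b->0x02 len=8 : 44 0d 15 72 32 25 c8 44
[5] 0x17->0x0e len=3 : 15 7e fa
query mem[0x10]=0xfa, mem[0x04]=0x15, mem[0x0f]=0x7e, mem[0x12]=0x44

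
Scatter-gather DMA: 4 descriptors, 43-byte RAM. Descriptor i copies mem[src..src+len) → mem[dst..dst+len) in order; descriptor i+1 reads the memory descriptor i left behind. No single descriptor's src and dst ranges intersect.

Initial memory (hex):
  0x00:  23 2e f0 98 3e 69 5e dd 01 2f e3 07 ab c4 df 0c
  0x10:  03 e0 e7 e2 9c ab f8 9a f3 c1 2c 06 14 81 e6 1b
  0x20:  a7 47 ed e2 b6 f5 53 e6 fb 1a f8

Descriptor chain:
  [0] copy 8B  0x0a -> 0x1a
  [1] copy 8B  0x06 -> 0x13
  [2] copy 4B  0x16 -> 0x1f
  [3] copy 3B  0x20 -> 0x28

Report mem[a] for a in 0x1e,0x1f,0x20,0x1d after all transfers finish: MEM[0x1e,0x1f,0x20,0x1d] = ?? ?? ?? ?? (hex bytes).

D0: mem[0x1a..0x21] <- [e3 07 ab c4 df 0c 03 e0]
D1: mem[0x13..0x1a] <- [5e dd 01 2f e3 07 ab c4]
D2: mem[0x1f..0x22] <- [2f e3 07 ab]
D3: mem[0x28..0x2a] <- [e3 07 ab]
query mem[0x1e]=0xdf, mem[0x1f]=0x2f, mem[0x20]=0xe3, mem[0x1d]=0xc4

MEM[0x1e,0x1f,0x20,0x1d] = df 2f e3 c4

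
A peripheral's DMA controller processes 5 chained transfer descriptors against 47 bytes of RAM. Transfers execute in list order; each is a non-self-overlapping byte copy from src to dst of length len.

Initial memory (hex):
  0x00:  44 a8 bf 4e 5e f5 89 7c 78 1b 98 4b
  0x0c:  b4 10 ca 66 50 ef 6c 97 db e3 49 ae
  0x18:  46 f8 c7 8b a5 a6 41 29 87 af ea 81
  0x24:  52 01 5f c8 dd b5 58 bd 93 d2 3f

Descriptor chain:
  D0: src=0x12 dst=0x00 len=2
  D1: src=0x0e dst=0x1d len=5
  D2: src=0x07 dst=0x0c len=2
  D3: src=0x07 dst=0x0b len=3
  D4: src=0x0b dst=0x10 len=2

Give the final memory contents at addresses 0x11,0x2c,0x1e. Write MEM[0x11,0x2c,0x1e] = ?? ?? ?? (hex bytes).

  after D0: wrote 2B at 0x00 = 6c97
  after D1: wrote 5B at 0x1d = ca6650ef6c
  after D2: wrote 2B at 0x0c = 7c78
  after D3: wrote 3B at 0x0b = 7c781b
  after D4: wrote 2B at 0x10 = 7c78
query mem[0x11]=0x78, mem[0x2c]=0x93, mem[0x1e]=0x66

MEM[0x11,0x2c,0x1e] = 78 93 66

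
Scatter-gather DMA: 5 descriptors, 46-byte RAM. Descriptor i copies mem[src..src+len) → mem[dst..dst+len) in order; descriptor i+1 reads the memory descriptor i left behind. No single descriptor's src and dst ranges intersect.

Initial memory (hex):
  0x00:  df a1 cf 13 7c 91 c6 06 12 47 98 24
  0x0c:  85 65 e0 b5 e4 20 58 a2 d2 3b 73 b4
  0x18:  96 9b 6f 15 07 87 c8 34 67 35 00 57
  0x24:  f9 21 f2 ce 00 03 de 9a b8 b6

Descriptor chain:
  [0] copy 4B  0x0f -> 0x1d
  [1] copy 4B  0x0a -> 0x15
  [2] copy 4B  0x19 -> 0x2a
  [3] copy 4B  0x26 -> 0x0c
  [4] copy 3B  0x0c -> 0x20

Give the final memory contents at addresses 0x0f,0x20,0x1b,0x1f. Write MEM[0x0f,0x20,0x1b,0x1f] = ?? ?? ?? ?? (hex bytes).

MEM[0x0f,0x20,0x1b,0x1f] = 03 f2 15 20

[0] 0x0f->0x1d len=4 : b5 e4 20 58
[1] 0x0a->0x15 len=4 : 98 24 85 65
[2] 0x19->0x2a len=4 : 9b 6f 15 07
[3] 0x26->0x0c len=4 : f2 ce 00 03
[4] 0x0c->0x20 len=3 : f2 ce 00
query mem[0x0f]=0x03, mem[0x20]=0xf2, mem[0x1b]=0x15, mem[0x1f]=0x20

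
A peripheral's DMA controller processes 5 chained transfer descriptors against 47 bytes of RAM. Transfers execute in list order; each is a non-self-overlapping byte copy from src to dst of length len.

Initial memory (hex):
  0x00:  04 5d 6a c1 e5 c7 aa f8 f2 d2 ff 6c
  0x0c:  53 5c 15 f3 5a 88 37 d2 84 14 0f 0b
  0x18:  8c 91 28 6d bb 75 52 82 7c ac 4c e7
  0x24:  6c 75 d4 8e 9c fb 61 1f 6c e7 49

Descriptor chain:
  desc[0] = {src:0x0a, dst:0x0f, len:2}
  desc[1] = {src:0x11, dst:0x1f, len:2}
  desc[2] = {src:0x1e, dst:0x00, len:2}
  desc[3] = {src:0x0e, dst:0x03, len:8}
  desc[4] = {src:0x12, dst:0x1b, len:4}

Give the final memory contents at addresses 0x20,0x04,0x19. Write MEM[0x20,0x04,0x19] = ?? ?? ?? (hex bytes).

  after D0: wrote 2B at 0x0f = ff6c
  after D1: wrote 2B at 0x1f = 8837
  after D2: wrote 2B at 0x00 = 5288
  after D3: wrote 8B at 0x03 = 15ff6c8837d28414
  after D4: wrote 4B at 0x1b = 37d28414
query mem[0x20]=0x37, mem[0x04]=0xff, mem[0x19]=0x91

MEM[0x20,0x04,0x19] = 37 ff 91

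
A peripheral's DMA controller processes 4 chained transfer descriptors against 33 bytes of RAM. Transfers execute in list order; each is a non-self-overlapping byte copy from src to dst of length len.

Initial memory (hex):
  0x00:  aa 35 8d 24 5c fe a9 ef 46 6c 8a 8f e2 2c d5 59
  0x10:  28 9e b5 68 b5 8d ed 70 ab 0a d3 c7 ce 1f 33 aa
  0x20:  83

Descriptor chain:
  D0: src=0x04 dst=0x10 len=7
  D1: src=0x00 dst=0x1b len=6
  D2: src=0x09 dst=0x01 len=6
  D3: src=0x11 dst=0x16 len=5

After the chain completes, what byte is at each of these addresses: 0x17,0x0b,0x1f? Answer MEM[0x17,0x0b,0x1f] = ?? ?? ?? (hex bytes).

MEM[0x17,0x0b,0x1f] = a9 8f 5c

D0: mem[0x10..0x16] <- [5c fe a9 ef 46 6c 8a]
D1: mem[0x1b..0x20] <- [aa 35 8d 24 5c fe]
D2: mem[0x01..0x06] <- [6c 8a 8f e2 2c d5]
D3: mem[0x16..0x1a] <- [fe a9 ef 46 6c]
query mem[0x17]=0xa9, mem[0x0b]=0x8f, mem[0x1f]=0x5c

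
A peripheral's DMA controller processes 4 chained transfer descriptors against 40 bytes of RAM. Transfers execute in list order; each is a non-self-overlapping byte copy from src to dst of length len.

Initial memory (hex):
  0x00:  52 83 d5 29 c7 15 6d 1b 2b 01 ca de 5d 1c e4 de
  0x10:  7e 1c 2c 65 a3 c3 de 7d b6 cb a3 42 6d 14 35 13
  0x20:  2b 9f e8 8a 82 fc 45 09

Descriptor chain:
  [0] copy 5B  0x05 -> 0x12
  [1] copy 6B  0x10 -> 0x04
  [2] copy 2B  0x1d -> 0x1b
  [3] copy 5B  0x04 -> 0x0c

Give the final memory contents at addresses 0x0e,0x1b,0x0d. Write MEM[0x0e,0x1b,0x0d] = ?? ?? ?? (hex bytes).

  after D0: wrote 5B at 0x12 = 156d1b2b01
  after D1: wrote 6B at 0x04 = 7e1c156d1b2b
  after D2: wrote 2B at 0x1b = 1435
  after D3: wrote 5B at 0x0c = 7e1c156d1b
query mem[0x0e]=0x15, mem[0x1b]=0x14, mem[0x0d]=0x1c

MEM[0x0e,0x1b,0x0d] = 15 14 1c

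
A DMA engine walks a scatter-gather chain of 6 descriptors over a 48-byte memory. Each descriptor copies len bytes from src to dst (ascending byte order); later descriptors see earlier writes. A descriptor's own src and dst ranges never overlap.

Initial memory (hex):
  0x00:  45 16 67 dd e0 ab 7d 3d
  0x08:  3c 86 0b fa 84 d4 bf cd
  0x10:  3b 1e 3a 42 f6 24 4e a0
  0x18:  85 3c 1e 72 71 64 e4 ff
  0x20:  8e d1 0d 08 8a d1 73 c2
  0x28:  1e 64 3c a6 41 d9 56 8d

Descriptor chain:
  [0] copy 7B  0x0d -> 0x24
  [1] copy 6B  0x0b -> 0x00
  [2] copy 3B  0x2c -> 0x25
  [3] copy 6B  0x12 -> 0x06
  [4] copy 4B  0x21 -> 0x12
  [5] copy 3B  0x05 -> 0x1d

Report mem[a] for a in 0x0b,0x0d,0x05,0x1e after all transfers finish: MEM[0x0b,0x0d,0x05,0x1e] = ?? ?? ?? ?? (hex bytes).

  after D0: wrote 7B at 0x24 = d4bfcd3b1e3a42
  after D1: wrote 6B at 0x00 = fa84d4bfcd3b
  after D2: wrote 3B at 0x25 = 41d956
  after D3: wrote 6B at 0x06 = 3a42f6244ea0
  after D4: wrote 4B at 0x12 = d10d08d4
  after D5: wrote 3B at 0x1d = 3b3a42
query mem[0x0b]=0xa0, mem[0x0d]=0xd4, mem[0x05]=0x3b, mem[0x1e]=0x3a

MEM[0x0b,0x0d,0x05,0x1e] = a0 d4 3b 3a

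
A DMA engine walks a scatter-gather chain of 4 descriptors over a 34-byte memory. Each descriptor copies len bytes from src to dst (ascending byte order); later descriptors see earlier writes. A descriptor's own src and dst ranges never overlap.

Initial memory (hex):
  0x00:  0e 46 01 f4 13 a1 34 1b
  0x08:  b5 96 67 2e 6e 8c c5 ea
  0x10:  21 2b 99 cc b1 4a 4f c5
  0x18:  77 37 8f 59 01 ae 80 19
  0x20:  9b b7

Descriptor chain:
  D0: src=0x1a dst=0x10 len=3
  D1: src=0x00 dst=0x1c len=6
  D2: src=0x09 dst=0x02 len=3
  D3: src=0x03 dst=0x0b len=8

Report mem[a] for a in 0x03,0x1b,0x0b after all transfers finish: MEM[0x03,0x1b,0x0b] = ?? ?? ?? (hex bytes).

MEM[0x03,0x1b,0x0b] = 67 59 67

[0] 0x1a->0x10 len=3 : 8f 59 01
[1] 0x00->0x1c len=6 : 0e 46 01 f4 13 a1
[2] 0x09->0x02 len=3 : 96 67 2e
[3] 0x03->0x0b len=8 : 67 2e a1 34 1b b5 96 67
query mem[0x03]=0x67, mem[0x1b]=0x59, mem[0x0b]=0x67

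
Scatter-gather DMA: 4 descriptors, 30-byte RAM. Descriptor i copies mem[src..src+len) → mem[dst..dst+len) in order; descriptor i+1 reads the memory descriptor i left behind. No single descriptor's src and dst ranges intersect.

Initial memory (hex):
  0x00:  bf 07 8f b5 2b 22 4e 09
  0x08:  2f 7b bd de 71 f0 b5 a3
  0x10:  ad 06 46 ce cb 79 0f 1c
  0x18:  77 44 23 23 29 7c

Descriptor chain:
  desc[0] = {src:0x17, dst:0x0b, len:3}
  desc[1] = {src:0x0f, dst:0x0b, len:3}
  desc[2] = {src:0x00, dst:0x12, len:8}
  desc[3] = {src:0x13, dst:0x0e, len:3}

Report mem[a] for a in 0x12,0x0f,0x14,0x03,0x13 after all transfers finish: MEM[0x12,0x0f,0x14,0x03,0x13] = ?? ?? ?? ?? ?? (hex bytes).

D0: mem[0x0b..0x0d] <- [1c 77 44]
D1: mem[0x0b..0x0d] <- [a3 ad 06]
D2: mem[0x12..0x19] <- [bf 07 8f b5 2b 22 4e 09]
D3: mem[0x0e..0x10] <- [07 8f b5]
query mem[0x12]=0xbf, mem[0x0f]=0x8f, mem[0x14]=0x8f, mem[0x03]=0xb5, mem[0x13]=0x07

MEM[0x12,0x0f,0x14,0x03,0x13] = bf 8f 8f b5 07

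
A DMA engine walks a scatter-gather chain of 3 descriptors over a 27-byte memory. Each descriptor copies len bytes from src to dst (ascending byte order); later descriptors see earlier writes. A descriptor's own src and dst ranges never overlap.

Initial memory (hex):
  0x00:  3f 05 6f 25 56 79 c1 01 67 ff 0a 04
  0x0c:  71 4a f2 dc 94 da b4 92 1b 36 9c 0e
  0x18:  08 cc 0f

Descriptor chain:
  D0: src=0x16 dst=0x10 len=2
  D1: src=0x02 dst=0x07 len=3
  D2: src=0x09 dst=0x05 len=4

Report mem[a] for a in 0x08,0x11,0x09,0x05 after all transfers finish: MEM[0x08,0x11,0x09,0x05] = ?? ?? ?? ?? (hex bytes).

D0: mem[0x10..0x11] <- [9c 0e]
D1: mem[0x07..0x09] <- [6f 25 56]
D2: mem[0x05..0x08] <- [56 0a 04 71]
query mem[0x08]=0x71, mem[0x11]=0x0e, mem[0x09]=0x56, mem[0x05]=0x56

MEM[0x08,0x11,0x09,0x05] = 71 0e 56 56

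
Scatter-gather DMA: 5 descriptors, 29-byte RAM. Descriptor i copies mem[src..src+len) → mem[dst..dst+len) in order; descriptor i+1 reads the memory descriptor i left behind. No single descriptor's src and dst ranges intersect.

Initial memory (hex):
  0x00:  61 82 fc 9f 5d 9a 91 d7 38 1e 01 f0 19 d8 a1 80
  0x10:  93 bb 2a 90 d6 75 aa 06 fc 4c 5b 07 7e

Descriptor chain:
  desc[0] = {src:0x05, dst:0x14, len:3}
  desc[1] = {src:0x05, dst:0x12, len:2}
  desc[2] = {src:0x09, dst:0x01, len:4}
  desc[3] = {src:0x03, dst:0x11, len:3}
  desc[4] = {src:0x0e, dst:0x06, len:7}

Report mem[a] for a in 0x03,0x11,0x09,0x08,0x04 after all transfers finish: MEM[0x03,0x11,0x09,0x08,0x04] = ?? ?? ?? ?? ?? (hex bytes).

  after D0: wrote 3B at 0x14 = 9a91d7
  after D1: wrote 2B at 0x12 = 9a91
  after D2: wrote 4B at 0x01 = 1e01f019
  after D3: wrote 3B at 0x11 = f0199a
  after D4: wrote 7B at 0x06 = a18093f0199a9a
query mem[0x03]=0xf0, mem[0x11]=0xf0, mem[0x09]=0xf0, mem[0x08]=0x93, mem[0x04]=0x19

MEM[0x03,0x11,0x09,0x08,0x04] = f0 f0 f0 93 19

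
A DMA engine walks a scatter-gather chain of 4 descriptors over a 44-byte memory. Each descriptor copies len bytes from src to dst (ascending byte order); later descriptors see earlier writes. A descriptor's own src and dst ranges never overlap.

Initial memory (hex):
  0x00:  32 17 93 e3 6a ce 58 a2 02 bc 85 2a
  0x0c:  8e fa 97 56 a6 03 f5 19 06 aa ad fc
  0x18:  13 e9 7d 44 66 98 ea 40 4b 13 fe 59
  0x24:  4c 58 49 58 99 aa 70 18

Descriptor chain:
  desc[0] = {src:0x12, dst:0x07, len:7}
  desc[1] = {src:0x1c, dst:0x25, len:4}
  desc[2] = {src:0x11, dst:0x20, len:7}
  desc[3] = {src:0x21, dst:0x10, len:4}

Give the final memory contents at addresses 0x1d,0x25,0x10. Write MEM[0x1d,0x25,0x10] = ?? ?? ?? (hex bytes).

MEM[0x1d,0x25,0x10] = 98 ad f5

D0: mem[0x07..0x0d] <- [f5 19 06 aa ad fc 13]
D1: mem[0x25..0x28] <- [66 98 ea 40]
D2: mem[0x20..0x26] <- [03 f5 19 06 aa ad fc]
D3: mem[0x10..0x13] <- [f5 19 06 aa]
query mem[0x1d]=0x98, mem[0x25]=0xad, mem[0x10]=0xf5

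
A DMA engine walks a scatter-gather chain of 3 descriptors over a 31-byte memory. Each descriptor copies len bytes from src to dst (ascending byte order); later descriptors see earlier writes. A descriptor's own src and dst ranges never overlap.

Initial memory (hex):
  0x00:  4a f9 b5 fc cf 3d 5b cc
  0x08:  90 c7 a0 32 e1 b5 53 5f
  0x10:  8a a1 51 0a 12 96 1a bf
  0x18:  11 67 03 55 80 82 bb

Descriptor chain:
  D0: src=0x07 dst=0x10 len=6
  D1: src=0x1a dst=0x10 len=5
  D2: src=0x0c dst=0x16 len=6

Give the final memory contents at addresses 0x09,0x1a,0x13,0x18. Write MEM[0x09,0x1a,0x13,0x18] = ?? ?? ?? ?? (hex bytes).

MEM[0x09,0x1a,0x13,0x18] = c7 03 82 53

  after D0: wrote 6B at 0x10 = cc90c7a032e1
  after D1: wrote 5B at 0x10 = 03558082bb
  after D2: wrote 6B at 0x16 = e1b5535f0355
query mem[0x09]=0xc7, mem[0x1a]=0x03, mem[0x13]=0x82, mem[0x18]=0x53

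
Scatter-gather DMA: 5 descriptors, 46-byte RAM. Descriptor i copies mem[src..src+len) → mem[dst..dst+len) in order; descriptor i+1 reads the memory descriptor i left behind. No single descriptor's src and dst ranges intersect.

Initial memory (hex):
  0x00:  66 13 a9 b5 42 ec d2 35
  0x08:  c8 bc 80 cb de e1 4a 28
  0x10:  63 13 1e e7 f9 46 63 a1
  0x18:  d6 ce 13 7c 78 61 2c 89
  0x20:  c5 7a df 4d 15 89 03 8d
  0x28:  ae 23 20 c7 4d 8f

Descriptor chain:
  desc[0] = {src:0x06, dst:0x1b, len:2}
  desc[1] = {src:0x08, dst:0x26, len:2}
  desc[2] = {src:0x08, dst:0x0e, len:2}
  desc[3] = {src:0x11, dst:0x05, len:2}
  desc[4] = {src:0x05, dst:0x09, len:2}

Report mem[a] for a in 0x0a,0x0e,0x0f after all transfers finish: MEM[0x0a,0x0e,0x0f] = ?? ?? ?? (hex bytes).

#0 dst[0x1b+2] := {0xd2,0x35}
#1 dst[0x26+2] := {0xc8,0xbc}
#2 dst[0x0e+2] := {0xc8,0xbc}
#3 dst[0x05+2] := {0x13,0x1e}
#4 dst[0x09+2] := {0x13,0x1e}
query mem[0x0a]=0x1e, mem[0x0e]=0xc8, mem[0x0f]=0xbc

MEM[0x0a,0x0e,0x0f] = 1e c8 bc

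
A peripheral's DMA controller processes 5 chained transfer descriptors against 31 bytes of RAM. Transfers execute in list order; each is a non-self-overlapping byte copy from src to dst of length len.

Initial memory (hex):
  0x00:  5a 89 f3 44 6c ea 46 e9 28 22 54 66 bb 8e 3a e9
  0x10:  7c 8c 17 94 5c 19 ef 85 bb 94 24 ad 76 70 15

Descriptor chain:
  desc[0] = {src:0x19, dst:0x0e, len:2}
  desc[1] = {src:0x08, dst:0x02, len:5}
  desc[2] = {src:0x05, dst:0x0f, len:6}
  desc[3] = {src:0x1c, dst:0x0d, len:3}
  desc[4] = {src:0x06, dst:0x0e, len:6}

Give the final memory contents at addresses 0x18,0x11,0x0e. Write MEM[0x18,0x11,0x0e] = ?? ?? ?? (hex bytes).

MEM[0x18,0x11,0x0e] = bb 22 bb

  after D0: wrote 2B at 0x0e = 9424
  after D1: wrote 5B at 0x02 = 28225466bb
  after D2: wrote 6B at 0x0f = 66bbe9282254
  after D3: wrote 3B at 0x0d = 767015
  after D4: wrote 6B at 0x0e = bbe928225466
query mem[0x18]=0xbb, mem[0x11]=0x22, mem[0x0e]=0xbb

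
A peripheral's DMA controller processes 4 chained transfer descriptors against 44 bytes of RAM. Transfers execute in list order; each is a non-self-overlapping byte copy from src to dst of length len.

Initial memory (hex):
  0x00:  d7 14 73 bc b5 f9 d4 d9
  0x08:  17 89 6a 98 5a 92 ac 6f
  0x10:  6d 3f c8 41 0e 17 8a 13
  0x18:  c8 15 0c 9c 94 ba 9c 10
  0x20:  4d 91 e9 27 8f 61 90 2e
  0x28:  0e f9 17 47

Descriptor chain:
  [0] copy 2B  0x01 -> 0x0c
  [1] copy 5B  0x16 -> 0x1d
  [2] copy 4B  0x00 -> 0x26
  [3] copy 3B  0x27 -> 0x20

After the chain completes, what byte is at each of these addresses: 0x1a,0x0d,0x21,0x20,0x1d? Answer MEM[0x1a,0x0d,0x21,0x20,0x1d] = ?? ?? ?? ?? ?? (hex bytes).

MEM[0x1a,0x0d,0x21,0x20,0x1d] = 0c 73 73 14 8a

#0 dst[0x0c+2] := {0x14,0x73}
#1 dst[0x1d+5] := {0x8a,0x13,0xc8,0x15,0x0c}
#2 dst[0x26+4] := {0xd7,0x14,0x73,0xbc}
#3 dst[0x20+3] := {0x14,0x73,0xbc}
query mem[0x1a]=0x0c, mem[0x0d]=0x73, mem[0x21]=0x73, mem[0x20]=0x14, mem[0x1d]=0x8a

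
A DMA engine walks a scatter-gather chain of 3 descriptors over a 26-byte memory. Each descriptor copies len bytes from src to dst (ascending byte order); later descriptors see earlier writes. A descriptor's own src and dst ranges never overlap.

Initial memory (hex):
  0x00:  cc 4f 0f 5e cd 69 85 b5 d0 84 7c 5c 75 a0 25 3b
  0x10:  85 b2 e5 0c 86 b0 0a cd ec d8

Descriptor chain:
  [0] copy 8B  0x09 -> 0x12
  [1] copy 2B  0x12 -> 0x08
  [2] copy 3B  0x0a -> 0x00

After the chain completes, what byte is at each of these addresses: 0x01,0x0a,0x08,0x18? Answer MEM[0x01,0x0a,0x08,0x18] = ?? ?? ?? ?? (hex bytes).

#0 dst[0x12+8] := {0x84,0x7c,0x5c,0x75,0xa0,0x25,0x3b,0x85}
#1 dst[0x08+2] := {0x84,0x7c}
#2 dst[0x00+3] := {0x7c,0x5c,0x75}
query mem[0x01]=0x5c, mem[0x0a]=0x7c, mem[0x08]=0x84, mem[0x18]=0x3b

MEM[0x01,0x0a,0x08,0x18] = 5c 7c 84 3b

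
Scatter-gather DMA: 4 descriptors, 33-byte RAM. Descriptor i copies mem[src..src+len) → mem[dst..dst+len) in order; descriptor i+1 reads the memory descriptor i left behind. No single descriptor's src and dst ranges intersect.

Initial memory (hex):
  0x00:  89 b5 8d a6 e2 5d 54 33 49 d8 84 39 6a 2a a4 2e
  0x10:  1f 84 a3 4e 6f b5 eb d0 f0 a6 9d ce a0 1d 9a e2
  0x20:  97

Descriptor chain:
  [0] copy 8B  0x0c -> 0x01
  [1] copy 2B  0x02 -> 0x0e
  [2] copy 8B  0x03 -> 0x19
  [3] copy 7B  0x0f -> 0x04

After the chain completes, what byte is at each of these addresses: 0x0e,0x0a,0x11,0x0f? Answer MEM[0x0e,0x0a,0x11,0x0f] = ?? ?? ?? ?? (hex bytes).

MEM[0x0e,0x0a,0x11,0x0f] = 2a b5 84 a4

  after D0: wrote 8B at 0x01 = 6a2aa42e1f84a34e
  after D1: wrote 2B at 0x0e = 2aa4
  after D2: wrote 8B at 0x19 = a42e1f84a34ed884
  after D3: wrote 7B at 0x04 = a41f84a34e6fb5
query mem[0x0e]=0x2a, mem[0x0a]=0xb5, mem[0x11]=0x84, mem[0x0f]=0xa4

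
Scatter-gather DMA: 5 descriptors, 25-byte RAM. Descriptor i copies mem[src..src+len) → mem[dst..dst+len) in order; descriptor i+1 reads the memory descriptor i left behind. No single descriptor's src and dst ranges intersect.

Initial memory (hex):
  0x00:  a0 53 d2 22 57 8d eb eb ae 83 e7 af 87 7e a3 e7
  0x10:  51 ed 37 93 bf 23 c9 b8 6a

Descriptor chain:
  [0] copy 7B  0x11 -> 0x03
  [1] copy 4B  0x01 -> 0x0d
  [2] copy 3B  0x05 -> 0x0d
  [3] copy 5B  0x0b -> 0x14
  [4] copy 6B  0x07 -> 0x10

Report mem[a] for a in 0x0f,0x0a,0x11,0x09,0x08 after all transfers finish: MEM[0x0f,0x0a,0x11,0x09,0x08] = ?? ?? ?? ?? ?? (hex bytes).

  after D0: wrote 7B at 0x03 = ed3793bf23c9b8
  after D1: wrote 4B at 0x0d = 53d2ed37
  after D2: wrote 3B at 0x0d = 93bf23
  after D3: wrote 5B at 0x14 = af8793bf23
  after D4: wrote 6B at 0x10 = 23c9b8e7af87
query mem[0x0f]=0x23, mem[0x0a]=0xe7, mem[0x11]=0xc9, mem[0x09]=0xb8, mem[0x08]=0xc9

MEM[0x0f,0x0a,0x11,0x09,0x08] = 23 e7 c9 b8 c9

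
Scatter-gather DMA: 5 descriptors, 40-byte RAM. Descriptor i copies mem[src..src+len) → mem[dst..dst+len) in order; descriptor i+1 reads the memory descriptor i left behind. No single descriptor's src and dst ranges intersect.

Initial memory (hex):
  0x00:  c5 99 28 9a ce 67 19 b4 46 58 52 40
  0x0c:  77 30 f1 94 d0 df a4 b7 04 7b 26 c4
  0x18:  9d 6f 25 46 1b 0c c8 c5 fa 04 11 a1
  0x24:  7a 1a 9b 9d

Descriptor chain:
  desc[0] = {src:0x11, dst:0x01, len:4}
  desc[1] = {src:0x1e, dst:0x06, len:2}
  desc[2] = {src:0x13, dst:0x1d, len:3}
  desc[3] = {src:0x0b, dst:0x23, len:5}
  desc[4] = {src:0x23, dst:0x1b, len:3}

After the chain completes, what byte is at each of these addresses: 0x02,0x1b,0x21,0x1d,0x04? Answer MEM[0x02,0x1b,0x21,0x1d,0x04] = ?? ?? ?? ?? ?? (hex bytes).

D0: mem[0x01..0x04] <- [df a4 b7 04]
D1: mem[0x06..0x07] <- [c8 c5]
D2: mem[0x1d..0x1f] <- [b7 04 7b]
D3: mem[0x23..0x27] <- [40 77 30 f1 94]
D4: mem[0x1b..0x1d] <- [40 77 30]
query mem[0x02]=0xa4, mem[0x1b]=0x40, mem[0x21]=0x04, mem[0x1d]=0x30, mem[0x04]=0x04

MEM[0x02,0x1b,0x21,0x1d,0x04] = a4 40 04 30 04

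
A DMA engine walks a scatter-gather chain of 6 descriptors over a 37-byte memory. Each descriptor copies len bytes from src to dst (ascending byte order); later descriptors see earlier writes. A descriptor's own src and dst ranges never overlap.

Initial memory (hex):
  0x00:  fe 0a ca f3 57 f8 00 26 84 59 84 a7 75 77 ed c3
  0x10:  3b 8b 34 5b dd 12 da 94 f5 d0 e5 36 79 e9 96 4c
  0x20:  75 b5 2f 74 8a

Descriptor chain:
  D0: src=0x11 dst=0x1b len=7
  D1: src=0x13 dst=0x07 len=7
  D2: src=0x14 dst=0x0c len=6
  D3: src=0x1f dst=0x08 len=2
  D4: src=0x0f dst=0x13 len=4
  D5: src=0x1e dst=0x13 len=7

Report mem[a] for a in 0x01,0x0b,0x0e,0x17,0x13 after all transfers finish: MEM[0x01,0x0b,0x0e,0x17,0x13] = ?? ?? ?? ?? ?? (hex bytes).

MEM[0x01,0x0b,0x0e,0x17,0x13] = 0a 94 da 2f dd

#0 dst[0x1b+7] := {0x8b,0x34,0x5b,0xdd,0x12,0xda,0x94}
#1 dst[0x07+7] := {0x5b,0xdd,0x12,0xda,0x94,0xf5,0xd0}
#2 dst[0x0c+6] := {0xdd,0x12,0xda,0x94,0xf5,0xd0}
#3 dst[0x08+2] := {0x12,0xda}
#4 dst[0x13+4] := {0x94,0xf5,0xd0,0x34}
#5 dst[0x13+7] := {0xdd,0x12,0xda,0x94,0x2f,0x74,0x8a}
query mem[0x01]=0x0a, mem[0x0b]=0x94, mem[0x0e]=0xda, mem[0x17]=0x2f, mem[0x13]=0xdd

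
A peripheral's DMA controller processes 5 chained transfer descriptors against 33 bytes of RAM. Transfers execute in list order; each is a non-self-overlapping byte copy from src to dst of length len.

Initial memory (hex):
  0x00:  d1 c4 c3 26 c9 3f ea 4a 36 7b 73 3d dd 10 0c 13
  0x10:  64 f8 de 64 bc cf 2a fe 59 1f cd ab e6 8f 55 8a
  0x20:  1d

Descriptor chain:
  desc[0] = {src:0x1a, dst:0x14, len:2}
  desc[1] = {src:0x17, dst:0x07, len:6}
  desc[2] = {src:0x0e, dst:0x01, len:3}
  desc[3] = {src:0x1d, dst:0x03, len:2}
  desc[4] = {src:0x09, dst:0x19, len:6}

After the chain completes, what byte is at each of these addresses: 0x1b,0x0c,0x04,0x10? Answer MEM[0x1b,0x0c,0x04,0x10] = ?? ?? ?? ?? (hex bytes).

MEM[0x1b,0x0c,0x04,0x10] = ab e6 55 64

[0] 0x1a->0x14 len=2 : cd ab
[1] 0x17->0x07 len=6 : fe 59 1f cd ab e6
[2] 0x0e->0x01 len=3 : 0c 13 64
[3] 0x1d->0x03 len=2 : 8f 55
[4] 0x09->0x19 len=6 : 1f cd ab e6 10 0c
query mem[0x1b]=0xab, mem[0x0c]=0xe6, mem[0x04]=0x55, mem[0x10]=0x64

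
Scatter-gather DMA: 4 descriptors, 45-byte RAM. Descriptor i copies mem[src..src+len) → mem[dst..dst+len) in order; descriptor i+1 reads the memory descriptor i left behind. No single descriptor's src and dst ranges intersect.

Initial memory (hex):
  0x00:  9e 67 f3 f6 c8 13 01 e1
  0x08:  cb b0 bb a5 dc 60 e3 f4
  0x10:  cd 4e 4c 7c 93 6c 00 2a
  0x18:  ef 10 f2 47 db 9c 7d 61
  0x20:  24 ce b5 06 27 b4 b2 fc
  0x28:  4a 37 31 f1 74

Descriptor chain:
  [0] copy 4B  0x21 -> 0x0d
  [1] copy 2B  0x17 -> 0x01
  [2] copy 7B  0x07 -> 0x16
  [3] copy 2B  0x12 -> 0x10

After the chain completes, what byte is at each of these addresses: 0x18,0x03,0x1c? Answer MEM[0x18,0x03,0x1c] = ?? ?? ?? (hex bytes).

  after D0: wrote 4B at 0x0d = ceb50627
  after D1: wrote 2B at 0x01 = 2aef
  after D2: wrote 7B at 0x16 = e1cbb0bba5dcce
  after D3: wrote 2B at 0x10 = 4c7c
query mem[0x18]=0xb0, mem[0x03]=0xf6, mem[0x1c]=0xce

MEM[0x18,0x03,0x1c] = b0 f6 ce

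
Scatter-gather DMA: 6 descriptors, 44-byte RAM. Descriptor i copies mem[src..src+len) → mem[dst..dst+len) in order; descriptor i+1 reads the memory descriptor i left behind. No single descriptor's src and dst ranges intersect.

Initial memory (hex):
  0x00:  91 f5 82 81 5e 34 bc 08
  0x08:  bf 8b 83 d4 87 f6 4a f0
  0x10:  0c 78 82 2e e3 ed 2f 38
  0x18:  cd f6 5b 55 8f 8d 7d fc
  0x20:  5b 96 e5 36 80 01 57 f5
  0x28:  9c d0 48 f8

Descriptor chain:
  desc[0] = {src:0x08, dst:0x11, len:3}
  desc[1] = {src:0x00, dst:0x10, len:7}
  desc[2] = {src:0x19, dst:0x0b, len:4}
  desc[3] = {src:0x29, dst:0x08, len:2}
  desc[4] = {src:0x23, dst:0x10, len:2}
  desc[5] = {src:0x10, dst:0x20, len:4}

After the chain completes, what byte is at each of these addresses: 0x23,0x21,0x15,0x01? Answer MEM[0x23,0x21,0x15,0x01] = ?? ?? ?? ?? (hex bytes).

[0] 0x08->0x11 len=3 : bf 8b 83
[1] 0x00->0x10 len=7 : 91 f5 82 81 5e 34 bc
[2] 0x19->0x0b len=4 : f6 5b 55 8f
[3] 0x29->0x08 len=2 : d0 48
[4] 0x23->0x10 len=2 : 36 80
[5] 0x10->0x20 len=4 : 36 80 82 81
query mem[0x23]=0x81, mem[0x21]=0x80, mem[0x15]=0x34, mem[0x01]=0xf5

MEM[0x23,0x21,0x15,0x01] = 81 80 34 f5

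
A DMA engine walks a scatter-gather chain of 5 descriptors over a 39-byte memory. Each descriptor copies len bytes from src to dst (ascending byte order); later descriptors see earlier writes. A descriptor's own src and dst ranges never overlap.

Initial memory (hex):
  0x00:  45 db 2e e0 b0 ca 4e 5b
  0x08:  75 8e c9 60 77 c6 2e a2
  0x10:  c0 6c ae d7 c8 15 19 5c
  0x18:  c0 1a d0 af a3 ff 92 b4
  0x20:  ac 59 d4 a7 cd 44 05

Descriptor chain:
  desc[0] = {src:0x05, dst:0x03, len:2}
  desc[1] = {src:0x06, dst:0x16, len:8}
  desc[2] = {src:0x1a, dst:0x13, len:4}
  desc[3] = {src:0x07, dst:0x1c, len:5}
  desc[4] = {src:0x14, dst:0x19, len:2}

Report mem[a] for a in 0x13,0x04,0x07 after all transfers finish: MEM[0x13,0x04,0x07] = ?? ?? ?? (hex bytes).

  after D0: wrote 2B at 0x03 = ca4e
  after D1: wrote 8B at 0x16 = 4e5b758ec96077c6
  after D2: wrote 4B at 0x13 = c96077c6
  after D3: wrote 5B at 0x1c = 5b758ec960
  after D4: wrote 2B at 0x19 = 6077
query mem[0x13]=0xc9, mem[0x04]=0x4e, mem[0x07]=0x5b

MEM[0x13,0x04,0x07] = c9 4e 5b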